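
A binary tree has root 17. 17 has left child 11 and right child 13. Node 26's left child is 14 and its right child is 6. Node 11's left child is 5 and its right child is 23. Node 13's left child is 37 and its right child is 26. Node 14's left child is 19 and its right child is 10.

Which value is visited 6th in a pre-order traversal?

Pre-order visits the node, then its left subtree, then its right subtree.
Visit 17.
At 17: go left to 11.
  Visit 11.
  At 11: go left to 5.
    5 is a leaf — visit 5.
  At 11: go right to 23.
    23 is a leaf — visit 23.
At 17: go right to 13.
  Visit 13.
  At 13: go left to 37.
    37 is a leaf — visit 37.
  At 13: go right to 26.
    Visit 26.
    At 26: go left to 14.
      Visit 14.
      At 14: go left to 19.
        19 is a leaf — visit 19.
      At 14: go right to 10.
        10 is a leaf — visit 10.
    At 26: go right to 6.
      6 is a leaf — visit 6.
Full pre-order sequence: 17, 11, 5, 23, 13, 37, 26, 14, 19, 10, 6.

37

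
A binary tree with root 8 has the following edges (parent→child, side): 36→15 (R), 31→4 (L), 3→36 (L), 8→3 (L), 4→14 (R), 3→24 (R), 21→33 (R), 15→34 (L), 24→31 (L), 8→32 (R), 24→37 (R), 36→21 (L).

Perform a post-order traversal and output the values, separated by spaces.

Post-order visits the left subtree, then the right subtree, then the node.
At 8: go left to 3.
  At 3: go left to 36.
    At 36: go left to 21.
      At 21: no left child.
      At 21: go right to 33.
        33 is a leaf — visit 33.
      Visit 21.
    At 36: go right to 15.
      At 15: go left to 34.
        34 is a leaf — visit 34.
      At 15: no right child.
      Visit 15.
    Visit 36.
  At 3: go right to 24.
    At 24: go left to 31.
      At 31: go left to 4.
        At 4: no left child.
        At 4: go right to 14.
          14 is a leaf — visit 14.
        Visit 4.
      At 31: no right child.
      Visit 31.
    At 24: go right to 37.
      37 is a leaf — visit 37.
    Visit 24.
  Visit 3.
At 8: go right to 32.
  32 is a leaf — visit 32.
Visit 8.

33 21 34 15 36 14 4 31 37 24 3 32 8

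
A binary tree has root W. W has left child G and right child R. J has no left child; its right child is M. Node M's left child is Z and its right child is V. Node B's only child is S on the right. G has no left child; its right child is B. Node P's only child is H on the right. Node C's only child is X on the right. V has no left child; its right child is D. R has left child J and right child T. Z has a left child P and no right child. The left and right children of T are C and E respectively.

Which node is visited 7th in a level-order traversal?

S

Level-order visits nodes level by level from the root, left to right within each level.
Level 0: W
Level 1: G, R
Level 2: B, J, T
Level 3: S, M, C, E
Level 4: Z, V, X
Level 5: P, D
Level 6: H
Full level-order sequence: W, G, R, B, J, T, S, M, C, E, Z, V, X, P, D, H.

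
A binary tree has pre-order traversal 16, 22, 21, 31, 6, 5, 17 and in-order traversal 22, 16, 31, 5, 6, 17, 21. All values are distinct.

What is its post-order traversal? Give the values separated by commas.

The first element of pre-order is the root; it splits in-order into left and right subtrees.
Root 16: left subtree has 1 node {22}, right has 5 {31, 5, 6, 17, 21}.
  Root 21: left subtree has 4 nodes {31, 5, 6, 17}, right has 0 { }.
    Root 31: left subtree has 0 nodes { }, right has 3 {5, 6, 17}.
      Root 6: left subtree has 1 node {5}, right has 1 {17}.

22, 5, 17, 6, 31, 21, 16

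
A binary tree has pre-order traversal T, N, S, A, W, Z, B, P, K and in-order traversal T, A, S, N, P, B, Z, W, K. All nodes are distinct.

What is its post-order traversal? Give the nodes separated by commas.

A, S, P, B, Z, K, W, N, T

The first element of pre-order is the root; it splits in-order into left and right subtrees.
Root T: left subtree has 0 nodes { }, right has 8 {A, S, N, P, B, Z, W, K}.
  Root N: left subtree has 2 nodes {A, S}, right has 5 {P, B, Z, W, K}.
    Root S: left subtree has 1 node {A}, right has 0 { }.
    Root W: left subtree has 3 nodes {P, B, Z}, right has 1 {K}.
      Root Z: left subtree has 2 nodes {P, B}, right has 0 { }.
        Root B: left subtree has 1 node {P}, right has 0 { }.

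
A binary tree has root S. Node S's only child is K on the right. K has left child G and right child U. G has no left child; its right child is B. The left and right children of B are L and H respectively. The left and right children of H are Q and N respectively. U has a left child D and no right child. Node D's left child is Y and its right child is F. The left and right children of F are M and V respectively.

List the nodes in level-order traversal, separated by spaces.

S K G U B D L H Y F Q N M V

Level-order visits nodes level by level from the root, left to right within each level.
Level 0: S
Level 1: K
Level 2: G, U
Level 3: B, D
Level 4: L, H, Y, F
Level 5: Q, N, M, V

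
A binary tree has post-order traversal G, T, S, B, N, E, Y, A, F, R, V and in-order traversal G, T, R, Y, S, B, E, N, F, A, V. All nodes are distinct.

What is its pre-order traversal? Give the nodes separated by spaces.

The last element of post-order is the root; it splits in-order into left and right subtrees.
Root V: left subtree has 10 nodes {G, T, R, Y, S, B, E, N, F, A}, right has 0 { }.
  Root R: left subtree has 2 nodes {G, T}, right has 7 {Y, S, B, E, N, F, A}.
    Root T: left subtree has 1 node {G}, right has 0 { }.
    Root F: left subtree has 5 nodes {Y, S, B, E, N}, right has 1 {A}.
      Root Y: left subtree has 0 nodes { }, right has 4 {S, B, E, N}.
        Root E: left subtree has 2 nodes {S, B}, right has 1 {N}.
          Root B: left subtree has 1 node {S}, right has 0 { }.

V R T G F Y E B S N A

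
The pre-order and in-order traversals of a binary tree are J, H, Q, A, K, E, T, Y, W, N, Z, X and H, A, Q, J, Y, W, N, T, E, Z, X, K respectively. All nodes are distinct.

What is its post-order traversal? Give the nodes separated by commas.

The first element of pre-order is the root; it splits in-order into left and right subtrees.
Root J: left subtree has 3 nodes {H, A, Q}, right has 8 {Y, W, N, T, E, Z, X, K}.
  Root H: left subtree has 0 nodes { }, right has 2 {A, Q}.
    Root Q: left subtree has 1 node {A}, right has 0 { }.
  Root K: left subtree has 7 nodes {Y, W, N, T, E, Z, X}, right has 0 { }.
    Root E: left subtree has 4 nodes {Y, W, N, T}, right has 2 {Z, X}.
      Root T: left subtree has 3 nodes {Y, W, N}, right has 0 { }.
        Root Y: left subtree has 0 nodes { }, right has 2 {W, N}.
          Root W: left subtree has 0 nodes { }, right has 1 {N}.
      Root Z: left subtree has 0 nodes { }, right has 1 {X}.

A, Q, H, N, W, Y, T, X, Z, E, K, J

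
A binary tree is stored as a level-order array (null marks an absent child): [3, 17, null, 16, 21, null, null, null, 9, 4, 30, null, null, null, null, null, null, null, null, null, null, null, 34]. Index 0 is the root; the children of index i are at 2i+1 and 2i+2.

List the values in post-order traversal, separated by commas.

9, 16, 4, 34, 30, 21, 17, 3

Post-order visits the left subtree, then the right subtree, then the node.
At 3: go left to 17.
  At 17: go left to 16.
    At 16: no left child.
    At 16: go right to 9.
      9 is a leaf — visit 9.
    Visit 16.
  At 17: go right to 21.
    At 21: go left to 4.
      4 is a leaf — visit 4.
    At 21: go right to 30.
      At 30: no left child.
      At 30: go right to 34.
        34 is a leaf — visit 34.
      Visit 30.
    Visit 21.
  Visit 17.
At 3: no right child.
Visit 3.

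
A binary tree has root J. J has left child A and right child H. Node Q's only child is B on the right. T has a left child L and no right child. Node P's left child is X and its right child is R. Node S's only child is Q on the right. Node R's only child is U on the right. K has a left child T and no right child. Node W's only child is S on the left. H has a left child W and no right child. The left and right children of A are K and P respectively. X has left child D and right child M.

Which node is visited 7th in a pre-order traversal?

Pre-order visits the node, then its left subtree, then its right subtree.
Visit J.
At J: go left to A.
  Visit A.
  At A: go left to K.
    Visit K.
    At K: go left to T.
      Visit T.
      At T: go left to L.
        L is a leaf — visit L.
      At T: no right child.
    At K: no right child.
  At A: go right to P.
    Visit P.
    At P: go left to X.
      Visit X.
      At X: go left to D.
        D is a leaf — visit D.
      At X: go right to M.
        M is a leaf — visit M.
    At P: go right to R.
      Visit R.
      At R: no left child.
      At R: go right to U.
        U is a leaf — visit U.
At J: go right to H.
  Visit H.
  At H: go left to W.
    Visit W.
    At W: go left to S.
      Visit S.
      At S: no left child.
      At S: go right to Q.
        Visit Q.
        At Q: no left child.
        At Q: go right to B.
          B is a leaf — visit B.
    At W: no right child.
  At H: no right child.
Full pre-order sequence: J, A, K, T, L, P, X, D, M, R, U, H, W, S, Q, B.

X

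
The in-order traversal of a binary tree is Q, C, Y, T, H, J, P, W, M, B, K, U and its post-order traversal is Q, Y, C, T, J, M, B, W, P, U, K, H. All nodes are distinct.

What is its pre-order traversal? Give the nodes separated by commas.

H, T, C, Q, Y, K, P, J, W, B, M, U

The last element of post-order is the root; it splits in-order into left and right subtrees.
Root H: left subtree has 4 nodes {Q, C, Y, T}, right has 7 {J, P, W, M, B, K, U}.
  Root T: left subtree has 3 nodes {Q, C, Y}, right has 0 { }.
    Root C: left subtree has 1 node {Q}, right has 1 {Y}.
  Root K: left subtree has 5 nodes {J, P, W, M, B}, right has 1 {U}.
    Root P: left subtree has 1 node {J}, right has 3 {W, M, B}.
      Root W: left subtree has 0 nodes { }, right has 2 {M, B}.
        Root B: left subtree has 1 node {M}, right has 0 { }.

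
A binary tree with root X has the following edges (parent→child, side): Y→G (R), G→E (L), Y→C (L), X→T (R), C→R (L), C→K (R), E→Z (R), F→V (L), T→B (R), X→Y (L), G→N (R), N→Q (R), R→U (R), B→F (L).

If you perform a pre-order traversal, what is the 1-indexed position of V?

15

Pre-order visits the node, then its left subtree, then its right subtree.
Visit X.
At X: go left to Y.
  Visit Y.
  At Y: go left to C.
    Visit C.
    At C: go left to R.
      Visit R.
      At R: no left child.
      At R: go right to U.
        U is a leaf — visit U.
    At C: go right to K.
      K is a leaf — visit K.
  At Y: go right to G.
    Visit G.
    At G: go left to E.
      Visit E.
      At E: no left child.
      At E: go right to Z.
        Z is a leaf — visit Z.
    At G: go right to N.
      Visit N.
      At N: no left child.
      At N: go right to Q.
        Q is a leaf — visit Q.
At X: go right to T.
  Visit T.
  At T: no left child.
  At T: go right to B.
    Visit B.
    At B: go left to F.
      Visit F.
      At F: go left to V.
        V is a leaf — visit V.
      At F: no right child.
    At B: no right child.
Full pre-order sequence: X, Y, C, R, U, K, G, E, Z, N, Q, T, B, F, V.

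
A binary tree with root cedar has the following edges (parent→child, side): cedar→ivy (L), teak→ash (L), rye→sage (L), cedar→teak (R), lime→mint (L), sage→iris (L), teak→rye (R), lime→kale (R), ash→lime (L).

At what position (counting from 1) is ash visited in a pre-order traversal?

4

Pre-order visits the node, then its left subtree, then its right subtree.
Visit cedar.
At cedar: go left to ivy.
  ivy is a leaf — visit ivy.
At cedar: go right to teak.
  Visit teak.
  At teak: go left to ash.
    Visit ash.
    At ash: go left to lime.
      Visit lime.
      At lime: go left to mint.
        mint is a leaf — visit mint.
      At lime: go right to kale.
        kale is a leaf — visit kale.
    At ash: no right child.
  At teak: go right to rye.
    Visit rye.
    At rye: go left to sage.
      Visit sage.
      At sage: go left to iris.
        iris is a leaf — visit iris.
      At sage: no right child.
    At rye: no right child.
Full pre-order sequence: cedar, ivy, teak, ash, lime, mint, kale, rye, sage, iris.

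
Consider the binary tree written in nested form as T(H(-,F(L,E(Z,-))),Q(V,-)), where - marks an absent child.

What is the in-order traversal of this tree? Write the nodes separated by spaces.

H L F Z E T V Q

In-order visits the left subtree, then the node, then the right subtree.
At T: go left to H.
  At H: no left child.
  Visit H.
  At H: go right to F.
    At F: go left to L.
      L is a leaf — visit L.
    Visit F.
    At F: go right to E.
      At E: go left to Z.
        Z is a leaf — visit Z.
      Visit E.
      At E: no right child.
Visit T.
At T: go right to Q.
  At Q: go left to V.
    V is a leaf — visit V.
  Visit Q.
  At Q: no right child.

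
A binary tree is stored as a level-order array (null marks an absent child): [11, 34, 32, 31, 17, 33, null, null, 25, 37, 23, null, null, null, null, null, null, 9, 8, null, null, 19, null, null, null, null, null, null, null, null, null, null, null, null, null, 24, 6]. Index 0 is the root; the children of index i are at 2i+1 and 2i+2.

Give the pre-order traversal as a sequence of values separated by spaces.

11 34 31 25 9 24 6 8 17 37 23 19 32 33

Pre-order visits the node, then its left subtree, then its right subtree.
Visit 11.
At 11: go left to 34.
  Visit 34.
  At 34: go left to 31.
    Visit 31.
    At 31: no left child.
    At 31: go right to 25.
      Visit 25.
      At 25: go left to 9.
        Visit 9.
        At 9: go left to 24.
          24 is a leaf — visit 24.
        At 9: go right to 6.
          6 is a leaf — visit 6.
      At 25: go right to 8.
        8 is a leaf — visit 8.
  At 34: go right to 17.
    Visit 17.
    At 17: go left to 37.
      37 is a leaf — visit 37.
    At 17: go right to 23.
      Visit 23.
      At 23: go left to 19.
        19 is a leaf — visit 19.
      At 23: no right child.
At 11: go right to 32.
  Visit 32.
  At 32: go left to 33.
    33 is a leaf — visit 33.
  At 32: no right child.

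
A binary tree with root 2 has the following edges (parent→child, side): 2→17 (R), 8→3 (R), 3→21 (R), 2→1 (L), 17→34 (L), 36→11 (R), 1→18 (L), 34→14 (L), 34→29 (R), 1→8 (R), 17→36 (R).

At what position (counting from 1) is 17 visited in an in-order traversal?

In-order visits the left subtree, then the node, then the right subtree.
At 2: go left to 1.
  At 1: go left to 18.
    18 is a leaf — visit 18.
  Visit 1.
  At 1: go right to 8.
    At 8: no left child.
    Visit 8.
    At 8: go right to 3.
      At 3: no left child.
      Visit 3.
      At 3: go right to 21.
        21 is a leaf — visit 21.
Visit 2.
At 2: go right to 17.
  At 17: go left to 34.
    At 34: go left to 14.
      14 is a leaf — visit 14.
    Visit 34.
    At 34: go right to 29.
      29 is a leaf — visit 29.
  Visit 17.
  At 17: go right to 36.
    At 36: no left child.
    Visit 36.
    At 36: go right to 11.
      11 is a leaf — visit 11.
Full in-order sequence: 18, 1, 8, 3, 21, 2, 14, 34, 29, 17, 36, 11.

10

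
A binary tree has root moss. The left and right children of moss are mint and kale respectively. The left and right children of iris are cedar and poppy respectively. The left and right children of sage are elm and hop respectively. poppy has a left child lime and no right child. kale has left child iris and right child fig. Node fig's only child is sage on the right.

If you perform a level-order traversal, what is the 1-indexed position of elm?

Level-order visits nodes level by level from the root, left to right within each level.
Level 0: moss
Level 1: mint, kale
Level 2: iris, fig
Level 3: cedar, poppy, sage
Level 4: lime, elm, hop
Full level-order sequence: moss, mint, kale, iris, fig, cedar, poppy, sage, lime, elm, hop.

10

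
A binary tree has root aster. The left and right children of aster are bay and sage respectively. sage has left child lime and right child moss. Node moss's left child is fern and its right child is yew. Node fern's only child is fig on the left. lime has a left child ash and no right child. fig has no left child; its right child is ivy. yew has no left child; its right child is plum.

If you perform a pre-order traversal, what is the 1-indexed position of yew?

Pre-order visits the node, then its left subtree, then its right subtree.
Visit aster.
At aster: go left to bay.
  bay is a leaf — visit bay.
At aster: go right to sage.
  Visit sage.
  At sage: go left to lime.
    Visit lime.
    At lime: go left to ash.
      ash is a leaf — visit ash.
    At lime: no right child.
  At sage: go right to moss.
    Visit moss.
    At moss: go left to fern.
      Visit fern.
      At fern: go left to fig.
        Visit fig.
        At fig: no left child.
        At fig: go right to ivy.
          ivy is a leaf — visit ivy.
      At fern: no right child.
    At moss: go right to yew.
      Visit yew.
      At yew: no left child.
      At yew: go right to plum.
        plum is a leaf — visit plum.
Full pre-order sequence: aster, bay, sage, lime, ash, moss, fern, fig, ivy, yew, plum.

10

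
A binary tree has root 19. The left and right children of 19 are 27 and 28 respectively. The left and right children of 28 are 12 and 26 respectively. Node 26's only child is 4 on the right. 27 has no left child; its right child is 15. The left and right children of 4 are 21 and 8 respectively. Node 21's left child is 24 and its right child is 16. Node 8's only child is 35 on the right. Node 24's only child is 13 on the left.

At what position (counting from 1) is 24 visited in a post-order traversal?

Post-order visits the left subtree, then the right subtree, then the node.
At 19: go left to 27.
  At 27: no left child.
  At 27: go right to 15.
    15 is a leaf — visit 15.
  Visit 27.
At 19: go right to 28.
  At 28: go left to 12.
    12 is a leaf — visit 12.
  At 28: go right to 26.
    At 26: no left child.
    At 26: go right to 4.
      At 4: go left to 21.
        At 21: go left to 24.
          At 24: go left to 13.
            13 is a leaf — visit 13.
          At 24: no right child.
          Visit 24.
        At 21: go right to 16.
          16 is a leaf — visit 16.
        Visit 21.
      At 4: go right to 8.
        At 8: no left child.
        At 8: go right to 35.
          35 is a leaf — visit 35.
        Visit 8.
      Visit 4.
    Visit 26.
  Visit 28.
Visit 19.
Full post-order sequence: 15, 27, 12, 13, 24, 16, 21, 35, 8, 4, 26, 28, 19.

5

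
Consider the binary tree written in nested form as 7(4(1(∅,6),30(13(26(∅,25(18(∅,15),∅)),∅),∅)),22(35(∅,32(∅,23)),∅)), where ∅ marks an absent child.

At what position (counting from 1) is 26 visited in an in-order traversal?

4

In-order visits the left subtree, then the node, then the right subtree.
At 7: go left to 4.
  At 4: go left to 1.
    At 1: no left child.
    Visit 1.
    At 1: go right to 6.
      6 is a leaf — visit 6.
  Visit 4.
  At 4: go right to 30.
    At 30: go left to 13.
      At 13: go left to 26.
        At 26: no left child.
        Visit 26.
        At 26: go right to 25.
          At 25: go left to 18.
            At 18: no left child.
            Visit 18.
            At 18: go right to 15.
              15 is a leaf — visit 15.
          Visit 25.
          At 25: no right child.
      Visit 13.
      At 13: no right child.
    Visit 30.
    At 30: no right child.
Visit 7.
At 7: go right to 22.
  At 22: go left to 35.
    At 35: no left child.
    Visit 35.
    At 35: go right to 32.
      At 32: no left child.
      Visit 32.
      At 32: go right to 23.
        23 is a leaf — visit 23.
  Visit 22.
  At 22: no right child.
Full in-order sequence: 1, 6, 4, 26, 18, 15, 25, 13, 30, 7, 35, 32, 23, 22.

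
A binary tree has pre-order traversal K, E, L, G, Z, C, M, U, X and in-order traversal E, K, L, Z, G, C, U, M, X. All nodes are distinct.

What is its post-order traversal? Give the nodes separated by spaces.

The first element of pre-order is the root; it splits in-order into left and right subtrees.
Root K: left subtree has 1 node {E}, right has 7 {L, Z, G, C, U, M, X}.
  Root L: left subtree has 0 nodes { }, right has 6 {Z, G, C, U, M, X}.
    Root G: left subtree has 1 node {Z}, right has 4 {C, U, M, X}.
      Root C: left subtree has 0 nodes { }, right has 3 {U, M, X}.
        Root M: left subtree has 1 node {U}, right has 1 {X}.

E Z U X M C G L K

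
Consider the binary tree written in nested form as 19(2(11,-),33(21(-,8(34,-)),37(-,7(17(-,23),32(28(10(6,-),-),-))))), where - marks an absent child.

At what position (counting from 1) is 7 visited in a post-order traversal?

12

Post-order visits the left subtree, then the right subtree, then the node.
At 19: go left to 2.
  At 2: go left to 11.
    11 is a leaf — visit 11.
  At 2: no right child.
  Visit 2.
At 19: go right to 33.
  At 33: go left to 21.
    At 21: no left child.
    At 21: go right to 8.
      At 8: go left to 34.
        34 is a leaf — visit 34.
      At 8: no right child.
      Visit 8.
    Visit 21.
  At 33: go right to 37.
    At 37: no left child.
    At 37: go right to 7.
      At 7: go left to 17.
        At 17: no left child.
        At 17: go right to 23.
          23 is a leaf — visit 23.
        Visit 17.
      At 7: go right to 32.
        At 32: go left to 28.
          At 28: go left to 10.
            At 10: go left to 6.
              6 is a leaf — visit 6.
            At 10: no right child.
            Visit 10.
          At 28: no right child.
          Visit 28.
        At 32: no right child.
        Visit 32.
      Visit 7.
    Visit 37.
  Visit 33.
Visit 19.
Full post-order sequence: 11, 2, 34, 8, 21, 23, 17, 6, 10, 28, 32, 7, 37, 33, 19.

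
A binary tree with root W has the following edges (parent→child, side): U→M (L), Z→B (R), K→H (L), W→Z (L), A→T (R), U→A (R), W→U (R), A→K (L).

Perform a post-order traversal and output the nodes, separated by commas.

Post-order visits the left subtree, then the right subtree, then the node.
At W: go left to Z.
  At Z: no left child.
  At Z: go right to B.
    B is a leaf — visit B.
  Visit Z.
At W: go right to U.
  At U: go left to M.
    M is a leaf — visit M.
  At U: go right to A.
    At A: go left to K.
      At K: go left to H.
        H is a leaf — visit H.
      At K: no right child.
      Visit K.
    At A: go right to T.
      T is a leaf — visit T.
    Visit A.
  Visit U.
Visit W.

B, Z, M, H, K, T, A, U, W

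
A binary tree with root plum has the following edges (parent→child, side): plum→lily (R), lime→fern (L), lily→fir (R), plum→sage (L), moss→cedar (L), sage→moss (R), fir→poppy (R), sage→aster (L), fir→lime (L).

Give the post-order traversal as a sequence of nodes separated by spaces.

Post-order visits the left subtree, then the right subtree, then the node.
At plum: go left to sage.
  At sage: go left to aster.
    aster is a leaf — visit aster.
  At sage: go right to moss.
    At moss: go left to cedar.
      cedar is a leaf — visit cedar.
    At moss: no right child.
    Visit moss.
  Visit sage.
At plum: go right to lily.
  At lily: no left child.
  At lily: go right to fir.
    At fir: go left to lime.
      At lime: go left to fern.
        fern is a leaf — visit fern.
      At lime: no right child.
      Visit lime.
    At fir: go right to poppy.
      poppy is a leaf — visit poppy.
    Visit fir.
  Visit lily.
Visit plum.

aster cedar moss sage fern lime poppy fir lily plum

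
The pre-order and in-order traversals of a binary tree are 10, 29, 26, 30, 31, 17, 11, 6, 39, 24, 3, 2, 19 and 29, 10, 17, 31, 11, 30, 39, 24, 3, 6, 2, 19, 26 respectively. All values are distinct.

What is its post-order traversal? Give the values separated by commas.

29, 17, 11, 31, 3, 24, 39, 19, 2, 6, 30, 26, 10

The first element of pre-order is the root; it splits in-order into left and right subtrees.
Root 10: left subtree has 1 node {29}, right has 11 {17, 31, 11, 30, 39, 24, 3, 6, 2, 19, 26}.
  Root 26: left subtree has 10 nodes {17, 31, 11, 30, 39, 24, 3, 6, 2, 19}, right has 0 { }.
    Root 30: left subtree has 3 nodes {17, 31, 11}, right has 6 {39, 24, 3, 6, 2, 19}.
      Root 31: left subtree has 1 node {17}, right has 1 {11}.
      Root 6: left subtree has 3 nodes {39, 24, 3}, right has 2 {2, 19}.
        Root 39: left subtree has 0 nodes { }, right has 2 {24, 3}.
          Root 24: left subtree has 0 nodes { }, right has 1 {3}.
        Root 2: left subtree has 0 nodes { }, right has 1 {19}.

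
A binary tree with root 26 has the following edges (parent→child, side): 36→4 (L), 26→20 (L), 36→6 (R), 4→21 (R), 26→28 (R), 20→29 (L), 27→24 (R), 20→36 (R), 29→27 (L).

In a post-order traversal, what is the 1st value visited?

Post-order visits the left subtree, then the right subtree, then the node.
At 26: go left to 20.
  At 20: go left to 29.
    At 29: go left to 27.
      At 27: no left child.
      At 27: go right to 24.
        24 is a leaf — visit 24.
      Visit 27.
    At 29: no right child.
    Visit 29.
  At 20: go right to 36.
    At 36: go left to 4.
      At 4: no left child.
      At 4: go right to 21.
        21 is a leaf — visit 21.
      Visit 4.
    At 36: go right to 6.
      6 is a leaf — visit 6.
    Visit 36.
  Visit 20.
At 26: go right to 28.
  28 is a leaf — visit 28.
Visit 26.
Full post-order sequence: 24, 27, 29, 21, 4, 6, 36, 20, 28, 26.

24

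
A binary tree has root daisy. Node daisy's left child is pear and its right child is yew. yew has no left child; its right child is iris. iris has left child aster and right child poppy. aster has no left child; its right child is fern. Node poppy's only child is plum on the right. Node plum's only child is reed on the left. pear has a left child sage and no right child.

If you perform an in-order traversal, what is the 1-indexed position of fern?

6

In-order visits the left subtree, then the node, then the right subtree.
At daisy: go left to pear.
  At pear: go left to sage.
    sage is a leaf — visit sage.
  Visit pear.
  At pear: no right child.
Visit daisy.
At daisy: go right to yew.
  At yew: no left child.
  Visit yew.
  At yew: go right to iris.
    At iris: go left to aster.
      At aster: no left child.
      Visit aster.
      At aster: go right to fern.
        fern is a leaf — visit fern.
    Visit iris.
    At iris: go right to poppy.
      At poppy: no left child.
      Visit poppy.
      At poppy: go right to plum.
        At plum: go left to reed.
          reed is a leaf — visit reed.
        Visit plum.
        At plum: no right child.
Full in-order sequence: sage, pear, daisy, yew, aster, fern, iris, poppy, reed, plum.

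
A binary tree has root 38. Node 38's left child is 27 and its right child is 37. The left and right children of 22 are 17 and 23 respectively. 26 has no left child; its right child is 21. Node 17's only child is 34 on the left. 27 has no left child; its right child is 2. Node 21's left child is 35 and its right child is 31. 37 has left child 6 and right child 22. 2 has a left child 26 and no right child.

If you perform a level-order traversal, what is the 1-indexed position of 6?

5

Level-order visits nodes level by level from the root, left to right within each level.
Level 0: 38
Level 1: 27, 37
Level 2: 2, 6, 22
Level 3: 26, 17, 23
Level 4: 21, 34
Level 5: 35, 31
Full level-order sequence: 38, 27, 37, 2, 6, 22, 26, 17, 23, 21, 34, 35, 31.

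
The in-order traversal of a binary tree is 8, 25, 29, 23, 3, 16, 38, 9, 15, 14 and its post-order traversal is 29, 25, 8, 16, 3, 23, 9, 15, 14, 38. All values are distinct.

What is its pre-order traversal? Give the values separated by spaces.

38 23 8 25 29 3 16 14 15 9

The last element of post-order is the root; it splits in-order into left and right subtrees.
Root 38: left subtree has 6 nodes {8, 25, 29, 23, 3, 16}, right has 3 {9, 15, 14}.
  Root 23: left subtree has 3 nodes {8, 25, 29}, right has 2 {3, 16}.
    Root 8: left subtree has 0 nodes { }, right has 2 {25, 29}.
      Root 25: left subtree has 0 nodes { }, right has 1 {29}.
    Root 3: left subtree has 0 nodes { }, right has 1 {16}.
  Root 14: left subtree has 2 nodes {9, 15}, right has 0 { }.
    Root 15: left subtree has 1 node {9}, right has 0 { }.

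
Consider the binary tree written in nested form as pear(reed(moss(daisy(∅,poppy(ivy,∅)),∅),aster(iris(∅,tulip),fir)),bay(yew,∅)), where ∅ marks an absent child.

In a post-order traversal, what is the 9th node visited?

reed

Post-order visits the left subtree, then the right subtree, then the node.
At pear: go left to reed.
  At reed: go left to moss.
    At moss: go left to daisy.
      At daisy: no left child.
      At daisy: go right to poppy.
        At poppy: go left to ivy.
          ivy is a leaf — visit ivy.
        At poppy: no right child.
        Visit poppy.
      Visit daisy.
    At moss: no right child.
    Visit moss.
  At reed: go right to aster.
    At aster: go left to iris.
      At iris: no left child.
      At iris: go right to tulip.
        tulip is a leaf — visit tulip.
      Visit iris.
    At aster: go right to fir.
      fir is a leaf — visit fir.
    Visit aster.
  Visit reed.
At pear: go right to bay.
  At bay: go left to yew.
    yew is a leaf — visit yew.
  At bay: no right child.
  Visit bay.
Visit pear.
Full post-order sequence: ivy, poppy, daisy, moss, tulip, iris, fir, aster, reed, yew, bay, pear.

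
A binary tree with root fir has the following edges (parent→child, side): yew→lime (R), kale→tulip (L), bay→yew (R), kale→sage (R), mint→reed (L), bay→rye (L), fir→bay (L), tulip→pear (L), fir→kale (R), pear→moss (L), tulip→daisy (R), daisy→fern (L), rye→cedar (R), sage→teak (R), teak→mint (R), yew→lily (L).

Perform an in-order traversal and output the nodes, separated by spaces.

rye cedar bay lily yew lime fir moss pear tulip fern daisy kale sage teak reed mint

In-order visits the left subtree, then the node, then the right subtree.
At fir: go left to bay.
  At bay: go left to rye.
    At rye: no left child.
    Visit rye.
    At rye: go right to cedar.
      cedar is a leaf — visit cedar.
  Visit bay.
  At bay: go right to yew.
    At yew: go left to lily.
      lily is a leaf — visit lily.
    Visit yew.
    At yew: go right to lime.
      lime is a leaf — visit lime.
Visit fir.
At fir: go right to kale.
  At kale: go left to tulip.
    At tulip: go left to pear.
      At pear: go left to moss.
        moss is a leaf — visit moss.
      Visit pear.
      At pear: no right child.
    Visit tulip.
    At tulip: go right to daisy.
      At daisy: go left to fern.
        fern is a leaf — visit fern.
      Visit daisy.
      At daisy: no right child.
  Visit kale.
  At kale: go right to sage.
    At sage: no left child.
    Visit sage.
    At sage: go right to teak.
      At teak: no left child.
      Visit teak.
      At teak: go right to mint.
        At mint: go left to reed.
          reed is a leaf — visit reed.
        Visit mint.
        At mint: no right child.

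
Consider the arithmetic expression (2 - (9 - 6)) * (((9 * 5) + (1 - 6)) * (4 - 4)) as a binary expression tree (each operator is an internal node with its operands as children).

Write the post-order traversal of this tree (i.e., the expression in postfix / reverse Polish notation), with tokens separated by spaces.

Post-order on an expression tree gives postfix notation: for each operator, emit left operand, right operand, then the operator.

2 9 6 - - 9 5 * 1 6 - + 4 4 - * *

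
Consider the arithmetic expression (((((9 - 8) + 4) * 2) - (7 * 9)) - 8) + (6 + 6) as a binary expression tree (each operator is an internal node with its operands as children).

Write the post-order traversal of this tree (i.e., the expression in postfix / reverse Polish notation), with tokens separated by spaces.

Post-order on an expression tree gives postfix notation: for each operator, emit left operand, right operand, then the operator.

9 8 - 4 + 2 * 7 9 * - 8 - 6 6 + +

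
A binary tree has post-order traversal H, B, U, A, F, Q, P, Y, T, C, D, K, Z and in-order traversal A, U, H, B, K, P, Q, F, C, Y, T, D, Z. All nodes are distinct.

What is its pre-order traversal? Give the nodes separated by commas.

Z, K, A, U, B, H, D, C, P, Q, F, T, Y

The last element of post-order is the root; it splits in-order into left and right subtrees.
Root Z: left subtree has 12 nodes {A, U, H, B, K, P, Q, F, C, Y, T, D}, right has 0 { }.
  Root K: left subtree has 4 nodes {A, U, H, B}, right has 7 {P, Q, F, C, Y, T, D}.
    Root A: left subtree has 0 nodes { }, right has 3 {U, H, B}.
      Root U: left subtree has 0 nodes { }, right has 2 {H, B}.
        Root B: left subtree has 1 node {H}, right has 0 { }.
    Root D: left subtree has 6 nodes {P, Q, F, C, Y, T}, right has 0 { }.
      Root C: left subtree has 3 nodes {P, Q, F}, right has 2 {Y, T}.
        Root P: left subtree has 0 nodes { }, right has 2 {Q, F}.
          Root Q: left subtree has 0 nodes { }, right has 1 {F}.
        Root T: left subtree has 1 node {Y}, right has 0 { }.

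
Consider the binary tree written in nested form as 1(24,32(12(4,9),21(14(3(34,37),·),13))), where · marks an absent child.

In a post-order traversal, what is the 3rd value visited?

Post-order visits the left subtree, then the right subtree, then the node.
At 1: go left to 24.
  24 is a leaf — visit 24.
At 1: go right to 32.
  At 32: go left to 12.
    At 12: go left to 4.
      4 is a leaf — visit 4.
    At 12: go right to 9.
      9 is a leaf — visit 9.
    Visit 12.
  At 32: go right to 21.
    At 21: go left to 14.
      At 14: go left to 3.
        At 3: go left to 34.
          34 is a leaf — visit 34.
        At 3: go right to 37.
          37 is a leaf — visit 37.
        Visit 3.
      At 14: no right child.
      Visit 14.
    At 21: go right to 13.
      13 is a leaf — visit 13.
    Visit 21.
  Visit 32.
Visit 1.
Full post-order sequence: 24, 4, 9, 12, 34, 37, 3, 14, 13, 21, 32, 1.

9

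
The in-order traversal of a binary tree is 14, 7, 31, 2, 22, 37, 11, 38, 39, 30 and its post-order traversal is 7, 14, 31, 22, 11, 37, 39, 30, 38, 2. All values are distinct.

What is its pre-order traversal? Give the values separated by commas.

2, 31, 14, 7, 38, 37, 22, 11, 30, 39

The last element of post-order is the root; it splits in-order into left and right subtrees.
Root 2: left subtree has 3 nodes {14, 7, 31}, right has 6 {22, 37, 11, 38, 39, 30}.
  Root 31: left subtree has 2 nodes {14, 7}, right has 0 { }.
    Root 14: left subtree has 0 nodes { }, right has 1 {7}.
  Root 38: left subtree has 3 nodes {22, 37, 11}, right has 2 {39, 30}.
    Root 37: left subtree has 1 node {22}, right has 1 {11}.
    Root 30: left subtree has 1 node {39}, right has 0 { }.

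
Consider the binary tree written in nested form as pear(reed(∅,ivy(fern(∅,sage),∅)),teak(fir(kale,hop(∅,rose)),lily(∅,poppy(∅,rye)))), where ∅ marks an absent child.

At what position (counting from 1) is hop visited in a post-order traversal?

Post-order visits the left subtree, then the right subtree, then the node.
At pear: go left to reed.
  At reed: no left child.
  At reed: go right to ivy.
    At ivy: go left to fern.
      At fern: no left child.
      At fern: go right to sage.
        sage is a leaf — visit sage.
      Visit fern.
    At ivy: no right child.
    Visit ivy.
  Visit reed.
At pear: go right to teak.
  At teak: go left to fir.
    At fir: go left to kale.
      kale is a leaf — visit kale.
    At fir: go right to hop.
      At hop: no left child.
      At hop: go right to rose.
        rose is a leaf — visit rose.
      Visit hop.
    Visit fir.
  At teak: go right to lily.
    At lily: no left child.
    At lily: go right to poppy.
      At poppy: no left child.
      At poppy: go right to rye.
        rye is a leaf — visit rye.
      Visit poppy.
    Visit lily.
  Visit teak.
Visit pear.
Full post-order sequence: sage, fern, ivy, reed, kale, rose, hop, fir, rye, poppy, lily, teak, pear.

7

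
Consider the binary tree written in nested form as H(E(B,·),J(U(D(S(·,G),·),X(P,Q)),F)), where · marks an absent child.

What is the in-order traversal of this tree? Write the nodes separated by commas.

B, E, H, S, G, D, U, P, X, Q, J, F

In-order visits the left subtree, then the node, then the right subtree.
At H: go left to E.
  At E: go left to B.
    B is a leaf — visit B.
  Visit E.
  At E: no right child.
Visit H.
At H: go right to J.
  At J: go left to U.
    At U: go left to D.
      At D: go left to S.
        At S: no left child.
        Visit S.
        At S: go right to G.
          G is a leaf — visit G.
      Visit D.
      At D: no right child.
    Visit U.
    At U: go right to X.
      At X: go left to P.
        P is a leaf — visit P.
      Visit X.
      At X: go right to Q.
        Q is a leaf — visit Q.
  Visit J.
  At J: go right to F.
    F is a leaf — visit F.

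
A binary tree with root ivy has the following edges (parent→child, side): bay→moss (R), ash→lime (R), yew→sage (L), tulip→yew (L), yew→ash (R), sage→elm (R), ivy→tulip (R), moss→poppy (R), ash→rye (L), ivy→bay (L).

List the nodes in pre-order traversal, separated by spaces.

ivy bay moss poppy tulip yew sage elm ash rye lime

Pre-order visits the node, then its left subtree, then its right subtree.
Visit ivy.
At ivy: go left to bay.
  Visit bay.
  At bay: no left child.
  At bay: go right to moss.
    Visit moss.
    At moss: no left child.
    At moss: go right to poppy.
      poppy is a leaf — visit poppy.
At ivy: go right to tulip.
  Visit tulip.
  At tulip: go left to yew.
    Visit yew.
    At yew: go left to sage.
      Visit sage.
      At sage: no left child.
      At sage: go right to elm.
        elm is a leaf — visit elm.
    At yew: go right to ash.
      Visit ash.
      At ash: go left to rye.
        rye is a leaf — visit rye.
      At ash: go right to lime.
        lime is a leaf — visit lime.
  At tulip: no right child.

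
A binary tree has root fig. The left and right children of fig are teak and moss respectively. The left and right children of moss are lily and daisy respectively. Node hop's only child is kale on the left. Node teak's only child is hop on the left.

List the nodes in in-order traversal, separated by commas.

In-order visits the left subtree, then the node, then the right subtree.
At fig: go left to teak.
  At teak: go left to hop.
    At hop: go left to kale.
      kale is a leaf — visit kale.
    Visit hop.
    At hop: no right child.
  Visit teak.
  At teak: no right child.
Visit fig.
At fig: go right to moss.
  At moss: go left to lily.
    lily is a leaf — visit lily.
  Visit moss.
  At moss: go right to daisy.
    daisy is a leaf — visit daisy.

kale, hop, teak, fig, lily, moss, daisy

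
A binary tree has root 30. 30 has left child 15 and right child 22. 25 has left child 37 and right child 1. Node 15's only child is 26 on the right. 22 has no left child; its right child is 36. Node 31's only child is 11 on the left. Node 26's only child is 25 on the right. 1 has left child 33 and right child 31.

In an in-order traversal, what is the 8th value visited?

In-order visits the left subtree, then the node, then the right subtree.
At 30: go left to 15.
  At 15: no left child.
  Visit 15.
  At 15: go right to 26.
    At 26: no left child.
    Visit 26.
    At 26: go right to 25.
      At 25: go left to 37.
        37 is a leaf — visit 37.
      Visit 25.
      At 25: go right to 1.
        At 1: go left to 33.
          33 is a leaf — visit 33.
        Visit 1.
        At 1: go right to 31.
          At 31: go left to 11.
            11 is a leaf — visit 11.
          Visit 31.
          At 31: no right child.
Visit 30.
At 30: go right to 22.
  At 22: no left child.
  Visit 22.
  At 22: go right to 36.
    36 is a leaf — visit 36.
Full in-order sequence: 15, 26, 37, 25, 33, 1, 11, 31, 30, 22, 36.

31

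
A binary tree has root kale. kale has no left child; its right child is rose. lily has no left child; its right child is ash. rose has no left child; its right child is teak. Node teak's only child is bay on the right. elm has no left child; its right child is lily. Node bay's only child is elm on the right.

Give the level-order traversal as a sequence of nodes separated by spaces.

Level-order visits nodes level by level from the root, left to right within each level.
Level 0: kale
Level 1: rose
Level 2: teak
Level 3: bay
Level 4: elm
Level 5: lily
Level 6: ash

kale rose teak bay elm lily ash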